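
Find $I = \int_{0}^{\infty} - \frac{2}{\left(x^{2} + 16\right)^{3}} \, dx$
$- \frac{3 \pi}{8192}$

Start from the standard arctangent integral
$$J(a) = \int_{0}^{\infty} - \frac{2}{a^{2} + x^{2}} \, dx = - \frac{\pi}{a}.$$

Differentiating under the integral sign with respect to $a$,
$$\frac{dJ}{da} = \int_{0}^{\infty} \frac{4 a}{\left(a^{2} + x^{2}\right)^{2}} \, dx = \frac{\pi}{a^{2}},$$
so $\int_{0}^{\infty} - \frac{2}{\left(a^{2} + x^{2}\right)^{2}} \, dx = - \frac{\pi}{2 a^{3}}$.

Repeating — each differentiation of $1/(x^2+a^2)^j$ produces $-2ja/(x^2+a^2)^{j+1}$ — and dividing through by $-2ja$ at each step yields, after $2$ differentiations in total,
$$\int_{0}^{\infty} - \frac{2}{\left(a^{2} + x^{2}\right)^{3}} \, dx = - \frac{3 \pi}{8 a^{5}}.$$

Setting $a = 4$:
$$I = - \frac{3 \pi}{8192}.$$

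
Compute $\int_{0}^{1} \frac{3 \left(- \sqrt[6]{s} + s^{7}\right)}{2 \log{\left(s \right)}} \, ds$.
$\log{\left(\frac{192 \sqrt{21}}{49} \right)}$

Introduce a parameter $a$ in the exponent: let $I(a) = \int_{0}^{1} \frac{3 \left(s^{7} - s^{a}\right)}{2 \log{\left(s \right)}} \, ds$.

Since $\dfrac{\partial}{\partial a}\,s^{a} = s^{a} \ln s$, the $\ln s$ in the denominator cancels and
$$\frac{dI}{da} = \int_{0}^{1} - \frac{3}{2} s^{a} \, ds = - \frac{3}{2} \left[\frac{s^{a+1}}{a+1}\right]_0^1 = - \frac{3}{2 a + 2}.$$

Integrating with respect to $a$ gives $I(a) = - \frac{3 \log{\left(a + 1 \right)}}{2} + \frac{9 \log{\left(2 \right)}}{2} + C$.

At $a = 7$ the integrand is identically $0$, so $I(7) = 0$. The closed form gives $0$, hence $C = 0$.

Setting $a = \frac{1}{6}$:
$$I = \log{\left(\frac{192 \sqrt{21}}{49} \right)}.$$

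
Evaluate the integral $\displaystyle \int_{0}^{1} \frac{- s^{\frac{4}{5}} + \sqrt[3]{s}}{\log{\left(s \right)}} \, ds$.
$\log{\left(\frac{20}{27} \right)}$

Replace the exponent $\frac{1}{3}$ by a parameter $a$: let $I(a) = \int_{0}^{1} \frac{- s^{\frac{4}{5}} + s^{a}}{\log{\left(s \right)}} \, ds$.

Since $\dfrac{\partial}{\partial a}\,s^{a} = s^{a} \ln s$, the $\ln s$ in the denominator cancels and
$$\frac{dI}{da} = \int_{0}^{1} s^{a} \, ds = \left[\frac{s^{a+1}}{a+1}\right]_0^1 = \frac{1}{a + 1}.$$

Integrating with respect to $a$ gives $I(a) = \log{\left(\frac{5 a}{9} + \frac{5}{9} \right)} + C$.

At $a = \frac{4}{5}$ the integrand is identically $0$, so $I(\frac{4}{5}) = 0$. The closed form gives $0$, hence $C = 0$.

Setting $a = \frac{1}{3}$:
$$I = \log{\left(\frac{20}{27} \right)}.$$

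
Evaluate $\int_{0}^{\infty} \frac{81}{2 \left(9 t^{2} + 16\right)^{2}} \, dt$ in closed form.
$\frac{27 \pi}{512}$

Recall the elementary integral
$$J(a) = \int_{0}^{\infty} \frac{1}{2 \left(a^{2} + t^{2}\right)} \, dt = \frac{\pi}{4 a}.$$

Differentiating under the integral sign with respect to $a$,
$$\frac{dJ}{da} = \int_{0}^{\infty} - \frac{a}{\left(a^{2} + t^{2}\right)^{2}} \, dt = - \frac{\pi}{4 a^{2}},$$
so $\int_{0}^{\infty} \frac{1}{2 \left(a^{2} + t^{2}\right)^{2}} \, dt = \frac{\pi}{8 a^{3}}$.

Setting $a = \frac{4}{3}$:
$$I = \frac{27 \pi}{512}.$$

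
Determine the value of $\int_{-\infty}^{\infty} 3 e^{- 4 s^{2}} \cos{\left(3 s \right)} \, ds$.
$\frac{3 \sqrt{\pi}}{2 e^{\frac{9}{16}}}$

Treat the cosine frequency as a parameter and define $I(b) = \int_{-\infty}^{\infty} 3 e^{- 4 s^{2}} \cos{\left(b s \right)} \, ds$.

Differentiating under the integral sign,
$$I'(b) = \int_{-\infty}^{\infty} - 3 s e^{- 4 s^{2}} \sin{\left(b s \right)} \, ds.$$

Integrate $\int_{-\infty}^{\infty} s \sin(b s)\, e^{- 4 s^{2}}\, ds$ by parts with $u = \sin(b s)$ and $dv = s\, e^{- 4 s^{2}}\, ds$, giving $v = - \frac{e^{- 4 s^{2}}}{8}$. The boundary term vanishes and
$$\int_{-\infty}^{\infty} s \sin(b s)\, e^{- 4 s^{2}}\, ds = \frac{b}{8} \int_{-\infty}^{\infty} \cos(b s)\, e^{- 4 s^{2}}\, ds,$$
so $I'(b) = - \frac{b}{8}\, I(b)$.

This is a separable first-order ODE; solving with the initial condition $I(0) = \int_{-\infty}^{\infty} 3 e^{- 4 s^{2}}\,ds = \frac{3 \sqrt{\pi}}{2}$ gives
$$I(b) = \frac{3 \sqrt{\pi} e^{- \frac{b^{2}}{16}}}{2}.$$

Setting $b = 3$:
$$I = \frac{3 \sqrt{\pi}}{2 e^{\frac{9}{16}}}.$$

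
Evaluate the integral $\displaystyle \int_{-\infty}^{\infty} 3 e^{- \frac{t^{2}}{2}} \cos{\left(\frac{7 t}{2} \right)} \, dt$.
$\frac{3 \sqrt{2} \sqrt{\pi}}{e^{\frac{49}{8}}}$

Let $b$ denote the cosine frequency and define $I(b) = \int_{-\infty}^{\infty} 3 e^{- \frac{t^{2}}{2}} \cos{\left(b t \right)} \, dt$.

Differentiating under the integral sign,
$$I'(b) = \int_{-\infty}^{\infty} - 3 t e^{- \frac{t^{2}}{2}} \sin{\left(b t \right)} \, dt.$$

Integrate $\int_{-\infty}^{\infty} t \sin(b t)\, e^{- \frac{t^{2}}{2}}\, dt$ by parts with $u = \sin(b t)$ and $dv = t\, e^{- \frac{t^{2}}{2}}\, dt$, giving $v = - e^{- \frac{t^{2}}{2}}$. The boundary term vanishes and
$$\int_{-\infty}^{\infty} t \sin(b t)\, e^{- \frac{t^{2}}{2}}\, dt = b \int_{-\infty}^{\infty} \cos(b t)\, e^{- \frac{t^{2}}{2}}\, dt,$$
so $I'(b) = - b\, I(b)$.

This is a separable first-order ODE; solving with the initial condition $I(0) = \int_{-\infty}^{\infty} 3 e^{- \frac{t^{2}}{2}}\,dt = 3 \sqrt{2} \sqrt{\pi}$ gives
$$I(b) = 3 \sqrt{2} \sqrt{\pi} e^{- \frac{b^{2}}{2}}.$$

Setting $b = \frac{7}{2}$:
$$I = \frac{3 \sqrt{2} \sqrt{\pi}}{e^{\frac{49}{8}}}.$$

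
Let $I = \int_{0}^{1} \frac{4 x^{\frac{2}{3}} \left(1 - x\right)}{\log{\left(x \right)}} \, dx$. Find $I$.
$- \log{\left(\frac{4096}{625} \right)}$

Introduce a parameter $a$ in the exponent: let $I(a) = \int_{0}^{1} \frac{4 \left(x^{\frac{2}{3}} - x^{a}\right)}{\log{\left(x \right)}} \, dx$.

Since $\dfrac{\partial}{\partial a}\,x^{a} = x^{a} \ln x$, the $\ln x$ in the denominator cancels and
$$\frac{dI}{da} = \int_{0}^{1} -4 x^{a} \, dx = -4 \left[\frac{x^{a+1}}{a+1}\right]_0^1 = - \frac{4}{a + 1}.$$

Integrating with respect to $a$ gives $I(a) = - \log{\left(\frac{81 \left(a + 1\right)^{4}}{625} \right)} + C$.

At $a = \frac{2}{3}$ the integrand is identically $0$, so $I(\frac{2}{3}) = 0$. The closed form gives $0$, hence $C = 0$.

Setting $a = \frac{5}{3}$:
$$I = - \log{\left(\frac{4096}{625} \right)}.$$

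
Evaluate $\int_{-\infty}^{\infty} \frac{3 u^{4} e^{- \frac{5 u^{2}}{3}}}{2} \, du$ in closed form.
$\frac{81 \sqrt{15} \sqrt{\pi}}{1000}$

Consider the simpler parametrised integral
$$J(a) = \int_{-\infty}^{\infty} \frac{3 e^{- a u^{2}}}{2} \, du = \frac{3 \sqrt{\pi}}{2 \sqrt{a}}.$$

Differentiating under the integral sign brings down a factor of $(-u^2)$:
$$\frac{dJ}{da} = \int_{-\infty}^{\infty} - \frac{3 u^{2} e^{- a u^{2}}}{2} \, du = - \frac{3 \sqrt{\pi}}{4 a^{\frac{3}{2}}}.$$

Repeating twice in total — each differentiation brings down another $(-u^2)$ — gives
$$\frac{d^{2}J}{da^{2}} = \int_{-\infty}^{\infty} \frac{3 u^{4} e^{- a u^{2}}}{2} \, du = \frac{9 \sqrt{\pi}}{8 a^{\frac{5}{2}}},$$
and the integrand here is exactly the target integrand, so $I = \frac{9 \sqrt{\pi}}{8 a^{\frac{5}{2}}}$.

Setting $a = \frac{5}{3}$:
$$I = \frac{81 \sqrt{15} \sqrt{\pi}}{1000}.$$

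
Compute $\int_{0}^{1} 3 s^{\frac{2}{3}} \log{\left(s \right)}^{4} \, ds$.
$\frac{17496}{3125}$

Start from the elementary integral
$$J(a) = \int_{0}^{1} 3 s^{a} \, ds = \frac{3}{a + 1}.$$

Differentiating under the integral sign brings down a factor of $\ln s$:
$$\frac{dJ}{da} = \int_{0}^{1} 3 s^{a} \log{\left(s \right)} \, ds = - \frac{3}{\left(a + 1\right)^{2}}.$$

Repeating $4$ times in total — each differentiation brings down another $\ln s$ — gives
$$\frac{d^{4}J}{da^{4}} = \int_{0}^{1} 3 s^{a} \log{\left(s \right)}^{4} \, ds = \frac{72}{\left(a + 1\right)^{5}},$$
and the integrand here is exactly the target integrand, so $I = \frac{72}{\left(a + 1\right)^{5}}$.

Setting $a = \frac{2}{3}$:
$$I = \frac{17496}{3125}.$$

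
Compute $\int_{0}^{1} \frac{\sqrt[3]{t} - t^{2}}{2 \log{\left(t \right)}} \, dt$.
$\log{\left(\frac{2}{3} \right)}$

Introduce a parameter $a$ in the exponent: let $I(a) = \int_{0}^{1} \frac{\sqrt[3]{t} - t^{a}}{2 \log{\left(t \right)}} \, dt$.

Since $\dfrac{\partial}{\partial a}\,t^{a} = t^{a} \ln t$, the $\ln t$ in the denominator cancels and
$$\frac{dI}{da} = \int_{0}^{1} - \frac{1}{2} t^{a} \, dt = - \frac{1}{2} \left[\frac{t^{a+1}}{a+1}\right]_0^1 = - \frac{1}{2 a + 2}.$$

Integrating with respect to $a$ gives $I(a) = - \frac{\log{\left(a + 1 \right)}}{2} - \frac{\log{\left(3 \right)}}{2} + \log{\left(2 \right)} + C$.

At $a = \frac{1}{3}$ the integrand is identically $0$, so $I(\frac{1}{3}) = 0$. The closed form gives $0$, hence $C = 0$.

Setting $a = 2$:
$$I = \log{\left(\frac{2}{3} \right)}.$$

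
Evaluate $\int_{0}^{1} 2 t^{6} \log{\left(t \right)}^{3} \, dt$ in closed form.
$- \frac{12}{2401}$

Begin with the known integral
$$J(a) = \int_{0}^{1} 2 t^{a} \, dt = \frac{2}{a + 1}.$$

Differentiating under the integral sign brings down a factor of $\ln t$:
$$\frac{dJ}{da} = \int_{0}^{1} 2 t^{a} \log{\left(t \right)} \, dt = - \frac{2}{\left(a + 1\right)^{2}}.$$

Repeating $3$ times in total — each differentiation brings down another $\ln t$ — gives
$$\frac{d^{3}J}{da^{3}} = \int_{0}^{1} 2 t^{a} \log{\left(t \right)}^{3} \, dt = - \frac{12}{\left(a + 1\right)^{4}},$$
and the integrand here is exactly the target integrand, so $I = - \frac{12}{\left(a + 1\right)^{4}}$.

Setting $a = 6$:
$$I = - \frac{12}{2401}.$$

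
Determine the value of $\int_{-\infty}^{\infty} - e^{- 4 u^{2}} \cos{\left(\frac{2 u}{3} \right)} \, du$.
$- \frac{\sqrt{\pi}}{2 e^{\frac{1}{36}}}$

Treat the cosine frequency as a parameter and define $I(b) = \int_{-\infty}^{\infty} - e^{- 4 u^{2}} \cos{\left(b u \right)} \, du$.

Differentiating under the integral sign,
$$I'(b) = \int_{-\infty}^{\infty} u e^{- 4 u^{2}} \sin{\left(b u \right)} \, du.$$

Integrate $\int_{-\infty}^{\infty} u \sin(b u)\, e^{- 4 u^{2}}\, du$ by parts with $w = \sin(b u)$ and $dv = u\, e^{- 4 u^{2}}\, du$, giving $v = - \frac{e^{- 4 u^{2}}}{8}$. The boundary term vanishes and
$$\int_{-\infty}^{\infty} u \sin(b u)\, e^{- 4 u^{2}}\, du = \frac{b}{8} \int_{-\infty}^{\infty} \cos(b u)\, e^{- 4 u^{2}}\, du,$$
so $I'(b) = - \frac{b}{8}\, I(b)$.

This is a separable first-order ODE; solving with the initial condition $I(0) = \int_{-\infty}^{\infty} - e^{- 4 u^{2}}\,du = - \frac{\sqrt{\pi}}{2}$ gives
$$I(b) = - \frac{\sqrt{\pi} e^{- \frac{b^{2}}{16}}}{2}.$$

Setting $b = \frac{2}{3}$:
$$I = - \frac{\sqrt{\pi}}{2 e^{\frac{1}{36}}}.$$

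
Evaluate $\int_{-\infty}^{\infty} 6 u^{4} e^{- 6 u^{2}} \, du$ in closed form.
$\frac{\sqrt{6} \sqrt{\pi}}{48}$

Start from the elementary integral
$$J(a) = \int_{-\infty}^{\infty} 6 e^{- a u^{2}} \, du = \frac{6 \sqrt{\pi}}{\sqrt{a}}.$$

Differentiating under the integral sign brings down a factor of $(-u^2)$:
$$\frac{dJ}{da} = \int_{-\infty}^{\infty} - 6 u^{2} e^{- a u^{2}} \, du = - \frac{3 \sqrt{\pi}}{a^{\frac{3}{2}}}.$$

Repeating twice in total — each differentiation brings down another $(-u^2)$ — gives
$$\frac{d^{2}J}{da^{2}} = \int_{-\infty}^{\infty} 6 u^{4} e^{- a u^{2}} \, du = \frac{9 \sqrt{\pi}}{2 a^{\frac{5}{2}}},$$
and the integrand here is exactly the target integrand, so $I = \frac{9 \sqrt{\pi}}{2 a^{\frac{5}{2}}}$.

Setting $a = 6$:
$$I = \frac{\sqrt{6} \sqrt{\pi}}{48}.$$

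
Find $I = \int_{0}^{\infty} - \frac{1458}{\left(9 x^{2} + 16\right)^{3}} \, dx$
$- \frac{729 \pi}{8192}$

Recall the elementary integral
$$J(a) = \int_{0}^{\infty} - \frac{2}{a^{2} + x^{2}} \, dx = - \frac{\pi}{a}.$$

Differentiating under the integral sign with respect to $a$,
$$\frac{dJ}{da} = \int_{0}^{\infty} \frac{4 a}{\left(a^{2} + x^{2}\right)^{2}} \, dx = \frac{\pi}{a^{2}},$$
so $\int_{0}^{\infty} - \frac{2}{\left(a^{2} + x^{2}\right)^{2}} \, dx = - \frac{\pi}{2 a^{3}}$.

Repeating — each differentiation of $1/(x^2+a^2)^j$ produces $-2ja/(x^2+a^2)^{j+1}$ — and dividing through by $-2ja$ at each step yields, after $2$ differentiations in total,
$$\int_{0}^{\infty} - \frac{2}{\left(a^{2} + x^{2}\right)^{3}} \, dx = - \frac{3 \pi}{8 a^{5}}.$$

Setting $a = \frac{4}{3}$:
$$I = - \frac{729 \pi}{8192}.$$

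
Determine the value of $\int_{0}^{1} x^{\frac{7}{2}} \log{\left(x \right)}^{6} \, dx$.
$\frac{10240}{531441}$

Begin with the known integral
$$J(a) = \int_{0}^{1} x^{a} \, dx = \frac{1}{a + 1}.$$

Differentiating under the integral sign brings down a factor of $\ln x$:
$$\frac{dJ}{da} = \int_{0}^{1} x^{a} \log{\left(x \right)} \, dx = - \frac{1}{\left(a + 1\right)^{2}}.$$

Repeating $6$ times in total — each differentiation brings down another $\ln x$ — gives
$$\frac{d^{6}J}{da^{6}} = \int_{0}^{1} x^{a} \log{\left(x \right)}^{6} \, dx = \frac{720}{\left(a + 1\right)^{7}},$$
and the integrand here is exactly the target integrand, so $I = \frac{720}{\left(a + 1\right)^{7}}$.

Setting $a = \frac{7}{2}$:
$$I = \frac{10240}{531441}.$$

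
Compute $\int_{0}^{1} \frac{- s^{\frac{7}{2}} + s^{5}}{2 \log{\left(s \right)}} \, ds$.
$- \frac{\log{\left(3 \right)}}{2} + \log{\left(2 \right)}$

Replace the exponent $\frac{7}{2}$ by a parameter $a$: let $I(a) = \int_{0}^{1} \frac{s^{5} - s^{a}}{2 \log{\left(s \right)}} \, ds$.

Since $\dfrac{\partial}{\partial a}\,s^{a} = s^{a} \ln s$, the $\ln s$ in the denominator cancels and
$$\frac{dI}{da} = \int_{0}^{1} - \frac{1}{2} s^{a} \, ds = - \frac{1}{2} \left[\frac{s^{a+1}}{a+1}\right]_0^1 = - \frac{1}{2 a + 2}.$$

Integrating with respect to $a$ gives $I(a) = - \frac{\log{\left(a + 1 \right)}}{2} + \frac{\log{\left(6 \right)}}{2} + C$.

At $a = 5$ the integrand is identically $0$, so $I(5) = 0$. The closed form gives $0$, hence $C = 0$.

Setting $a = \frac{7}{2}$:
$$I = - \frac{\log{\left(3 \right)}}{2} + \log{\left(2 \right)}.$$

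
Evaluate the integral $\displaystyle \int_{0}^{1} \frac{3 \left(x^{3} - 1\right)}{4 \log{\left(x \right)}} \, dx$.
$\frac{3 \log{\left(2 \right)}}{2}$

Introduce a parameter $a$ in the exponent: let $I(a) = \int_{0}^{1} \frac{3 \left(x^{a} - 1\right)}{4 \log{\left(x \right)}} \, dx$.

Since $\dfrac{\partial}{\partial a}\,x^{a} = x^{a} \ln x$, the $\ln x$ in the denominator cancels and
$$\frac{dI}{da} = \int_{0}^{1} \frac{3}{4} x^{a} \, dx = \frac{3}{4} \left[\frac{x^{a+1}}{a+1}\right]_0^1 = \frac{3}{4 \left(a + 1\right)}.$$

Integrating with respect to $a$ gives $I(a) = \frac{3 \log{\left(a + 1 \right)}}{4} + C$.

At $a = 0$ the integrand is identically $0$, so $I(0) = 0$. The closed form gives $0$, hence $C = 0$.

Setting $a = 3$:
$$I = \frac{3 \log{\left(2 \right)}}{2}.$$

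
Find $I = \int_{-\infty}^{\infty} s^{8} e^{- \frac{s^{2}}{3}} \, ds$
$\frac{8505 \sqrt{3} \sqrt{\pi}}{16}$

Begin with the known integral
$$J(a) = \int_{-\infty}^{\infty} e^{- a s^{2}} \, ds = \frac{\sqrt{\pi}}{\sqrt{a}}.$$

Differentiating under the integral sign brings down a factor of $(-s^2)$:
$$\frac{dJ}{da} = \int_{-\infty}^{\infty} - s^{2} e^{- a s^{2}} \, ds = - \frac{\sqrt{\pi}}{2 a^{\frac{3}{2}}}.$$

Repeating $4$ times in total — each differentiation brings down another $(-s^2)$ — gives
$$\frac{d^{4}J}{da^{4}} = \int_{-\infty}^{\infty} s^{8} e^{- a s^{2}} \, ds = \frac{105 \sqrt{\pi}}{16 a^{\frac{9}{2}}},$$
and the integrand here is exactly the target integrand, so $I = \frac{105 \sqrt{\pi}}{16 a^{\frac{9}{2}}}$.

Setting $a = \frac{1}{3}$:
$$I = \frac{8505 \sqrt{3} \sqrt{\pi}}{16}.$$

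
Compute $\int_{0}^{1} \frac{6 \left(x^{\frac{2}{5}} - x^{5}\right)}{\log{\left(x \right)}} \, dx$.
$\log{\left(\frac{117649}{729000000} \right)}$

Introduce a parameter $a$ in the exponent: let $I(a) = \int_{0}^{1} \frac{6 \left(- x^{5} + x^{a}\right)}{\log{\left(x \right)}} \, dx$.

Since $\dfrac{\partial}{\partial a}\,x^{a} = x^{a} \ln x$, the $\ln x$ in the denominator cancels and
$$\frac{dI}{da} = \int_{0}^{1} 6 x^{a} \, dx = 6 \left[\frac{x^{a+1}}{a+1}\right]_0^1 = \frac{6}{a + 1}.$$

Integrating with respect to $a$ gives $I(a) = \log{\left(\frac{\left(a + 1\right)^{6}}{46656} \right)} + C$.

At $a = 5$ the integrand is identically $0$, so $I(5) = 0$. The closed form gives $0$, hence $C = 0$.

Setting $a = \frac{2}{5}$:
$$I = \log{\left(\frac{117649}{729000000} \right)}.$$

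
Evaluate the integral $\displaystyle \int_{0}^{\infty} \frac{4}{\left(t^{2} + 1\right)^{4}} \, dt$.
$\frac{5 \pi}{8}$

Begin with the known result
$$J(a) = \int_{0}^{\infty} \frac{4}{a^{2} + t^{2}} \, dt = \frac{2 \pi}{a}.$$

Differentiating under the integral sign with respect to $a$,
$$\frac{dJ}{da} = \int_{0}^{\infty} - \frac{8 a}{\left(a^{2} + t^{2}\right)^{2}} \, dt = - \frac{2 \pi}{a^{2}},$$
so $\int_{0}^{\infty} \frac{4}{\left(a^{2} + t^{2}\right)^{2}} \, dt = \frac{\pi}{a^{3}}$.

Repeating — each differentiation of $1/(t^2+a^2)^j$ produces $-2ja/(t^2+a^2)^{j+1}$ — and dividing through by $-2ja$ at each step yields, after $3$ differentiations in total,
$$\int_{0}^{\infty} \frac{4}{\left(a^{2} + t^{2}\right)^{4}} \, dt = \frac{5 \pi}{8 a^{7}}.$$

Setting $a = 1$:
$$I = \frac{5 \pi}{8}.$$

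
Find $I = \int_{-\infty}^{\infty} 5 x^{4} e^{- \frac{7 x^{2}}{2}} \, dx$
$\frac{15 \sqrt{14} \sqrt{\pi}}{343}$

Start from the elementary integral
$$J(a) = \int_{-\infty}^{\infty} 5 e^{- a x^{2}} \, dx = \frac{5 \sqrt{\pi}}{\sqrt{a}}.$$

Differentiating under the integral sign brings down a factor of $(-x^2)$:
$$\frac{dJ}{da} = \int_{-\infty}^{\infty} - 5 x^{2} e^{- a x^{2}} \, dx = - \frac{5 \sqrt{\pi}}{2 a^{\frac{3}{2}}}.$$

Repeating twice in total — each differentiation brings down another $(-x^2)$ — gives
$$\frac{d^{2}J}{da^{2}} = \int_{-\infty}^{\infty} 5 x^{4} e^{- a x^{2}} \, dx = \frac{15 \sqrt{\pi}}{4 a^{\frac{5}{2}}},$$
and the integrand here is exactly the target integrand, so $I = \frac{15 \sqrt{\pi}}{4 a^{\frac{5}{2}}}$.

Setting $a = \frac{7}{2}$:
$$I = \frac{15 \sqrt{14} \sqrt{\pi}}{343}.$$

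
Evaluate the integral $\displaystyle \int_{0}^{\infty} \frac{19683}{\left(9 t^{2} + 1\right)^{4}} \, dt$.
$\frac{32805 \pi}{32}$

Recall the elementary integral
$$J(a) = \int_{0}^{\infty} \frac{3}{a^{2} + t^{2}} \, dt = \frac{3 \pi}{2 a}.$$

Differentiating under the integral sign with respect to $a$,
$$\frac{dJ}{da} = \int_{0}^{\infty} - \frac{6 a}{\left(a^{2} + t^{2}\right)^{2}} \, dt = - \frac{3 \pi}{2 a^{2}},$$
so $\int_{0}^{\infty} \frac{3}{\left(a^{2} + t^{2}\right)^{2}} \, dt = \frac{3 \pi}{4 a^{3}}$.

Repeating — each differentiation of $1/(t^2+a^2)^j$ produces $-2ja/(t^2+a^2)^{j+1}$ — and dividing through by $-2ja$ at each step yields, after $3$ differentiations in total,
$$\int_{0}^{\infty} \frac{3}{\left(a^{2} + t^{2}\right)^{4}} \, dt = \frac{15 \pi}{32 a^{7}}.$$

Setting $a = \frac{1}{3}$:
$$I = \frac{32805 \pi}{32}.$$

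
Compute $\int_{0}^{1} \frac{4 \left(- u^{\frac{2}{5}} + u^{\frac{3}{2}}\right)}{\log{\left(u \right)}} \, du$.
$\log{\left(\frac{390625}{38416} \right)}$

Introduce a parameter $a$ in the exponent: let $I(a) = \int_{0}^{1} \frac{4 \left(- u^{\frac{2}{5}} + u^{a}\right)}{\log{\left(u \right)}} \, du$.

Since $\dfrac{\partial}{\partial a}\,u^{a} = u^{a} \ln u$, the $\ln u$ in the denominator cancels and
$$\frac{dI}{da} = \int_{0}^{1} 4 u^{a} \, du = 4 \left[\frac{u^{a+1}}{a+1}\right]_0^1 = \frac{4}{a + 1}.$$

Integrating with respect to $a$ gives $I(a) = \log{\left(\frac{625 \left(a + 1\right)^{4}}{2401} \right)} + C$.

At $a = \frac{2}{5}$ the integrand is identically $0$, so $I(\frac{2}{5}) = 0$. The closed form gives $0$, hence $C = 0$.

Setting $a = \frac{3}{2}$:
$$I = \log{\left(\frac{390625}{38416} \right)}.$$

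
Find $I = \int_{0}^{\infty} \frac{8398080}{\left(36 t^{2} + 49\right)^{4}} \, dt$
$\frac{218700 \pi}{823543}$

Recall the elementary integral
$$J(a) = \int_{0}^{\infty} \frac{5}{a^{2} + t^{2}} \, dt = \frac{5 \pi}{2 a}.$$

Differentiating under the integral sign with respect to $a$,
$$\frac{dJ}{da} = \int_{0}^{\infty} - \frac{10 a}{\left(a^{2} + t^{2}\right)^{2}} \, dt = - \frac{5 \pi}{2 a^{2}},$$
so $\int_{0}^{\infty} \frac{5}{\left(a^{2} + t^{2}\right)^{2}} \, dt = \frac{5 \pi}{4 a^{3}}$.

Repeating — each differentiation of $1/(t^2+a^2)^j$ produces $-2ja/(t^2+a^2)^{j+1}$ — and dividing through by $-2ja$ at each step yields, after $3$ differentiations in total,
$$\int_{0}^{\infty} \frac{5}{\left(a^{2} + t^{2}\right)^{4}} \, dt = \frac{25 \pi}{32 a^{7}}.$$

Setting $a = \frac{7}{6}$:
$$I = \frac{218700 \pi}{823543}.$$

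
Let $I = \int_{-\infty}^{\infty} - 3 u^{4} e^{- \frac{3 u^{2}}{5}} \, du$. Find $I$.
$- \frac{25 \sqrt{15} \sqrt{\pi}}{12}$

Begin with the known integral
$$J(a) = \int_{-\infty}^{\infty} - 3 e^{- a u^{2}} \, du = - \frac{3 \sqrt{\pi}}{\sqrt{a}}.$$

Differentiating under the integral sign brings down a factor of $(-u^2)$:
$$\frac{dJ}{da} = \int_{-\infty}^{\infty} 3 u^{2} e^{- a u^{2}} \, du = \frac{3 \sqrt{\pi}}{2 a^{\frac{3}{2}}}.$$

Repeating twice in total — each differentiation brings down another $(-u^2)$ — gives
$$\frac{d^{2}J}{da^{2}} = \int_{-\infty}^{\infty} - 3 u^{4} e^{- a u^{2}} \, du = - \frac{9 \sqrt{\pi}}{4 a^{\frac{5}{2}}},$$
and the integrand here is exactly the target integrand, so $I = - \frac{9 \sqrt{\pi}}{4 a^{\frac{5}{2}}}$.

Setting $a = \frac{3}{5}$:
$$I = - \frac{25 \sqrt{15} \sqrt{\pi}}{12}.$$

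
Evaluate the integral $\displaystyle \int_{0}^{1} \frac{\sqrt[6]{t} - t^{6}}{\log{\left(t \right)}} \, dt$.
$- \log{\left(6 \right)}$

Introduce a parameter $a$ in the exponent: let $I(a) = \int_{0}^{1} \frac{- t^{6} + t^{a}}{\log{\left(t \right)}} \, dt$.

Since $\dfrac{\partial}{\partial a}\,t^{a} = t^{a} \ln t$, the $\ln t$ in the denominator cancels and
$$\frac{dI}{da} = \int_{0}^{1} t^{a} \, dt = \left[\frac{t^{a+1}}{a+1}\right]_0^1 = \frac{1}{a + 1}.$$

Integrating with respect to $a$ gives $I(a) = \log{\left(\frac{a}{7} + \frac{1}{7} \right)} + C$.

At $a = 6$ the integrand is identically $0$, so $I(6) = 0$. The closed form gives $0$, hence $C = 0$.

Setting $a = \frac{1}{6}$:
$$I = - \log{\left(6 \right)}.$$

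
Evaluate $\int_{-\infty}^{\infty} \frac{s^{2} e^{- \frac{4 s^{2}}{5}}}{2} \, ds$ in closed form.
$\frac{5 \sqrt{5} \sqrt{\pi}}{32}$

Consider the simpler parametrised integral
$$J(a) = \int_{-\infty}^{\infty} \frac{e^{- a s^{2}}}{2} \, ds = \frac{\sqrt{\pi}}{2 \sqrt{a}}.$$

Differentiating under the integral sign brings down a factor of $(-s^2)$:
$$\frac{dJ}{da} = \int_{-\infty}^{\infty} - \frac{s^{2} e^{- a s^{2}}}{2} \, ds = - \frac{\sqrt{\pi}}{4 a^{\frac{3}{2}}}.$$

The integral on the left is $-I$, so $I = \frac{\sqrt{\pi}}{4 a^{\frac{3}{2}}}$.

Setting $a = \frac{4}{5}$:
$$I = \frac{5 \sqrt{5} \sqrt{\pi}}{32}.$$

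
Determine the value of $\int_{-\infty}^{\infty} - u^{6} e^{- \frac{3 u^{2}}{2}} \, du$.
$- \frac{5 \sqrt{6} \sqrt{\pi}}{27}$

Start from the elementary integral
$$J(a) = \int_{-\infty}^{\infty} - e^{- a u^{2}} \, du = - \frac{\sqrt{\pi}}{\sqrt{a}}.$$

Differentiating under the integral sign brings down a factor of $(-u^2)$:
$$\frac{dJ}{da} = \int_{-\infty}^{\infty} u^{2} e^{- a u^{2}} \, du = \frac{\sqrt{\pi}}{2 a^{\frac{3}{2}}}.$$

Repeating $3$ times in total — each differentiation brings down another $(-u^2)$ — gives
$$\frac{d^{3}J}{da^{3}} = \int_{-\infty}^{\infty} u^{6} e^{- a u^{2}} \, du = \frac{15 \sqrt{\pi}}{8 a^{\frac{7}{2}}},$$
and the integrand here is $(-1)^{3}$ times the target integrand, so $I = (-1)^{3}\,\frac{d^{3}J}{da^{3}} = - \frac{15 \sqrt{\pi}}{8 a^{\frac{7}{2}}}$.

Setting $a = \frac{3}{2}$:
$$I = - \frac{5 \sqrt{6} \sqrt{\pi}}{27}.$$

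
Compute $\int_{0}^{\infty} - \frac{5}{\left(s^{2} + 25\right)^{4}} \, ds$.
$- \frac{\pi}{100000}$

Begin with the known result
$$J(a) = \int_{0}^{\infty} - \frac{5}{a^{2} + s^{2}} \, ds = - \frac{5 \pi}{2 a}.$$

Differentiating under the integral sign with respect to $a$,
$$\frac{dJ}{da} = \int_{0}^{\infty} \frac{10 a}{\left(a^{2} + s^{2}\right)^{2}} \, ds = \frac{5 \pi}{2 a^{2}},$$
so $\int_{0}^{\infty} - \frac{5}{\left(a^{2} + s^{2}\right)^{2}} \, ds = - \frac{5 \pi}{4 a^{3}}$.

Repeating — each differentiation of $1/(s^2+a^2)^j$ produces $-2ja/(s^2+a^2)^{j+1}$ — and dividing through by $-2ja$ at each step yields, after $3$ differentiations in total,
$$\int_{0}^{\infty} - \frac{5}{\left(a^{2} + s^{2}\right)^{4}} \, ds = - \frac{25 \pi}{32 a^{7}}.$$

Setting $a = 5$:
$$I = - \frac{\pi}{100000}.$$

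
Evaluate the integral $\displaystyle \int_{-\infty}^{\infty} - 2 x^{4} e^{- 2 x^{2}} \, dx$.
$- \frac{3 \sqrt{2} \sqrt{\pi}}{16}$

Start from the elementary integral
$$J(a) = \int_{-\infty}^{\infty} - 2 e^{- a x^{2}} \, dx = - \frac{2 \sqrt{\pi}}{\sqrt{a}}.$$

Differentiating under the integral sign brings down a factor of $(-x^2)$:
$$\frac{dJ}{da} = \int_{-\infty}^{\infty} 2 x^{2} e^{- a x^{2}} \, dx = \frac{\sqrt{\pi}}{a^{\frac{3}{2}}}.$$

Repeating twice in total — each differentiation brings down another $(-x^2)$ — gives
$$\frac{d^{2}J}{da^{2}} = \int_{-\infty}^{\infty} - 2 x^{4} e^{- a x^{2}} \, dx = - \frac{3 \sqrt{\pi}}{2 a^{\frac{5}{2}}},$$
and the integrand here is exactly the target integrand, so $I = - \frac{3 \sqrt{\pi}}{2 a^{\frac{5}{2}}}$.

Setting $a = 2$:
$$I = - \frac{3 \sqrt{2} \sqrt{\pi}}{16}.$$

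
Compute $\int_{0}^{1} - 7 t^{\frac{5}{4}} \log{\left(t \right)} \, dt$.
$\frac{112}{81}$

Consider the simpler parametrised integral
$$J(a) = \int_{0}^{1} - 7 t^{a} \, dt = - \frac{7}{a + 1}.$$

Differentiating under the integral sign brings down a factor of $\ln t$:
$$\frac{dJ}{da} = \int_{0}^{1} - 7 t^{a} \log{\left(t \right)} \, dt = \frac{7}{\left(a + 1\right)^{2}}.$$

The integral on the left is $I$, so $I = \frac{7}{\left(a + 1\right)^{2}}$.

Setting $a = \frac{5}{4}$:
$$I = \frac{112}{81}.$$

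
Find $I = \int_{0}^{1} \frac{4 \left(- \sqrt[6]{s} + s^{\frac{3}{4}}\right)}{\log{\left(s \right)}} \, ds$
$- \log{\left(\frac{16}{81} \right)}$

Replace the exponent $\frac{1}{6}$ by a parameter $a$: let $I(a) = \int_{0}^{1} \frac{4 \left(s^{\frac{3}{4}} - s^{a}\right)}{\log{\left(s \right)}} \, ds$.

Since $\dfrac{\partial}{\partial a}\,s^{a} = s^{a} \ln s$, the $\ln s$ in the denominator cancels and
$$\frac{dI}{da} = \int_{0}^{1} -4 s^{a} \, ds = -4 \left[\frac{s^{a+1}}{a+1}\right]_0^1 = - \frac{4}{a + 1}.$$

Integrating with respect to $a$ gives $I(a) = - \log{\left(\frac{256 \left(a + 1\right)^{4}}{2401} \right)} + C$.

At $a = \frac{3}{4}$ the integrand is identically $0$, so $I(\frac{3}{4}) = 0$. The closed form gives $0$, hence $C = 0$.

Setting $a = \frac{1}{6}$:
$$I = - \log{\left(\frac{16}{81} \right)}.$$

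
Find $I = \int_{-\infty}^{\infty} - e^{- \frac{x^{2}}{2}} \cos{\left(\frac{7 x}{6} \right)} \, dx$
$- \frac{\sqrt{2} \sqrt{\pi}}{e^{\frac{49}{72}}}$

Treat the cosine frequency as a parameter and define $I(b) = \int_{-\infty}^{\infty} - e^{- \frac{x^{2}}{2}} \cos{\left(b x \right)} \, dx$.

Differentiating under the integral sign,
$$I'(b) = \int_{-\infty}^{\infty} x e^{- \frac{x^{2}}{2}} \sin{\left(b x \right)} \, dx.$$

Integrate $\int_{-\infty}^{\infty} x \sin(b x)\, e^{- \frac{x^{2}}{2}}\, dx$ by parts with $u = \sin(b x)$ and $dv = x\, e^{- \frac{x^{2}}{2}}\, dx$, giving $v = - e^{- \frac{x^{2}}{2}}$. The boundary term vanishes and
$$\int_{-\infty}^{\infty} x \sin(b x)\, e^{- \frac{x^{2}}{2}}\, dx = b \int_{-\infty}^{\infty} \cos(b x)\, e^{- \frac{x^{2}}{2}}\, dx,$$
so $I'(b) = - b\, I(b)$.

This is a separable first-order ODE; solving with the initial condition $I(0) = \int_{-\infty}^{\infty} - e^{- \frac{x^{2}}{2}}\,dx = - \sqrt{2} \sqrt{\pi}$ gives
$$I(b) = - \sqrt{2} \sqrt{\pi} e^{- \frac{b^{2}}{2}}.$$

Setting $b = \frac{7}{6}$:
$$I = - \frac{\sqrt{2} \sqrt{\pi}}{e^{\frac{49}{72}}}.$$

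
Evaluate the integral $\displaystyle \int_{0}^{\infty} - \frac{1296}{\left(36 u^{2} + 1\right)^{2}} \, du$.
$- 54 \pi$

Begin with the known result
$$J(a) = \int_{0}^{\infty} - \frac{1}{a^{2} + u^{2}} \, du = - \frac{\pi}{2 a}.$$

Differentiating under the integral sign with respect to $a$,
$$\frac{dJ}{da} = \int_{0}^{\infty} \frac{2 a}{\left(a^{2} + u^{2}\right)^{2}} \, du = \frac{\pi}{2 a^{2}},$$
so $\int_{0}^{\infty} - \frac{1}{\left(a^{2} + u^{2}\right)^{2}} \, du = - \frac{\pi}{4 a^{3}}$.

Setting $a = \frac{1}{6}$:
$$I = - 54 \pi.$$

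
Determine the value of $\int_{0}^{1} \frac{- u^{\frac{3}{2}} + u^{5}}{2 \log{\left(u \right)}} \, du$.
$\log{\left(\frac{2 \sqrt{15}}{5} \right)}$

Consider the one-parameter family: let $I(a) = \int_{0}^{1} \frac{- u^{\frac{3}{2}} + u^{a}}{2 \log{\left(u \right)}} \, du$.

Since $\dfrac{\partial}{\partial a}\,u^{a} = u^{a} \ln u$, the $\ln u$ in the denominator cancels and
$$\frac{dI}{da} = \int_{0}^{1} \frac{1}{2} u^{a} \, du = \frac{1}{2} \left[\frac{u^{a+1}}{a+1}\right]_0^1 = \frac{1}{2 \left(a + 1\right)}.$$

Integrating with respect to $a$ gives $I(a) = \log{\left(\frac{\sqrt{10} \sqrt{a + 1}}{5} \right)} + C$.

At $a = \frac{3}{2}$ the integrand is identically $0$, so $I(\frac{3}{2}) = 0$. The closed form gives $0$, hence $C = 0$.

Setting $a = 5$:
$$I = \log{\left(\frac{2 \sqrt{15}}{5} \right)}.$$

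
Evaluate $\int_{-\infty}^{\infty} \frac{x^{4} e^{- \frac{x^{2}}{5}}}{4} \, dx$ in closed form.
$\frac{75 \sqrt{5} \sqrt{\pi}}{16}$

Consider the simpler parametrised integral
$$J(a) = \int_{-\infty}^{\infty} \frac{e^{- a x^{2}}}{4} \, dx = \frac{\sqrt{\pi}}{4 \sqrt{a}}.$$

Differentiating under the integral sign brings down a factor of $(-x^2)$:
$$\frac{dJ}{da} = \int_{-\infty}^{\infty} - \frac{x^{2} e^{- a x^{2}}}{4} \, dx = - \frac{\sqrt{\pi}}{8 a^{\frac{3}{2}}}.$$

Repeating twice in total — each differentiation brings down another $(-x^2)$ — gives
$$\frac{d^{2}J}{da^{2}} = \int_{-\infty}^{\infty} \frac{x^{4} e^{- a x^{2}}}{4} \, dx = \frac{3 \sqrt{\pi}}{16 a^{\frac{5}{2}}},$$
and the integrand here is exactly the target integrand, so $I = \frac{3 \sqrt{\pi}}{16 a^{\frac{5}{2}}}$.

Setting $a = \frac{1}{5}$:
$$I = \frac{75 \sqrt{5} \sqrt{\pi}}{16}.$$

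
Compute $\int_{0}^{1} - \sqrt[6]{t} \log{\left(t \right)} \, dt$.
$\frac{36}{49}$

Begin with the known integral
$$J(a) = \int_{0}^{1} - t^{a} \, dt = - \frac{1}{a + 1}.$$

Differentiating under the integral sign brings down a factor of $\ln t$:
$$\frac{dJ}{da} = \int_{0}^{1} - t^{a} \log{\left(t \right)} \, dt = \frac{1}{\left(a + 1\right)^{2}}.$$

The integral on the left is $I$, so $I = \frac{1}{\left(a + 1\right)^{2}}$.

Setting $a = \frac{1}{6}$:
$$I = \frac{36}{49}.$$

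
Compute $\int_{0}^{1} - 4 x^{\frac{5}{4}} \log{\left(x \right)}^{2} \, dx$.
$- \frac{512}{729}$

Begin with the known integral
$$J(a) = \int_{0}^{1} - 4 x^{a} \, dx = - \frac{4}{a + 1}.$$

Differentiating under the integral sign brings down a factor of $\ln x$:
$$\frac{dJ}{da} = \int_{0}^{1} - 4 x^{a} \log{\left(x \right)} \, dx = \frac{4}{\left(a + 1\right)^{2}}.$$

Repeating twice in total — each differentiation brings down another $\ln x$ — gives
$$\frac{d^{2}J}{da^{2}} = \int_{0}^{1} - 4 x^{a} \log{\left(x \right)}^{2} \, dx = - \frac{8}{\left(a + 1\right)^{3}},$$
and the integrand here is exactly the target integrand, so $I = - \frac{8}{\left(a + 1\right)^{3}}$.

Setting $a = \frac{5}{4}$:
$$I = - \frac{512}{729}.$$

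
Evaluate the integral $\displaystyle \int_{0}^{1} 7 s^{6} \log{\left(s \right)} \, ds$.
$- \frac{1}{7}$

Start from the elementary integral
$$J(a) = \int_{0}^{1} 7 s^{a} \, ds = \frac{7}{a + 1}.$$

Differentiating under the integral sign brings down a factor of $\ln s$:
$$\frac{dJ}{da} = \int_{0}^{1} 7 s^{a} \log{\left(s \right)} \, ds = - \frac{7}{\left(a + 1\right)^{2}}.$$

The integral on the left is $I$, so $I = - \frac{7}{\left(a + 1\right)^{2}}$.

Setting $a = 6$:
$$I = - \frac{1}{7}.$$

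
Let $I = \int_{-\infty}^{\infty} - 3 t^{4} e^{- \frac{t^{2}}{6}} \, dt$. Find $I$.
$- 81 \sqrt{6} \sqrt{\pi}$

Start from the elementary integral
$$J(a) = \int_{-\infty}^{\infty} - 3 e^{- a t^{2}} \, dt = - \frac{3 \sqrt{\pi}}{\sqrt{a}}.$$

Differentiating under the integral sign brings down a factor of $(-t^2)$:
$$\frac{dJ}{da} = \int_{-\infty}^{\infty} 3 t^{2} e^{- a t^{2}} \, dt = \frac{3 \sqrt{\pi}}{2 a^{\frac{3}{2}}}.$$

Repeating twice in total — each differentiation brings down another $(-t^2)$ — gives
$$\frac{d^{2}J}{da^{2}} = \int_{-\infty}^{\infty} - 3 t^{4} e^{- a t^{2}} \, dt = - \frac{9 \sqrt{\pi}}{4 a^{\frac{5}{2}}},$$
and the integrand here is exactly the target integrand, so $I = - \frac{9 \sqrt{\pi}}{4 a^{\frac{5}{2}}}$.

Setting $a = \frac{1}{6}$:
$$I = - 81 \sqrt{6} \sqrt{\pi}.$$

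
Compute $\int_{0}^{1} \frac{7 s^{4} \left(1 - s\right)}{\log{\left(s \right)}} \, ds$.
$\log{\left(\frac{78125}{279936} \right)}$

Replace the exponent $4$ by a parameter $a$: let $I(a) = \int_{0}^{1} \frac{7 \left(- s^{5} + s^{a}\right)}{\log{\left(s \right)}} \, ds$.

Since $\dfrac{\partial}{\partial a}\,s^{a} = s^{a} \ln s$, the $\ln s$ in the denominator cancels and
$$\frac{dI}{da} = \int_{0}^{1} 7 s^{a} \, ds = 7 \left[\frac{s^{a+1}}{a+1}\right]_0^1 = \frac{7}{a + 1}.$$

Integrating with respect to $a$ gives $I(a) = \log{\left(\frac{\left(a + 1\right)^{7}}{279936} \right)} + C$.

At $a = 5$ the integrand is identically $0$, so $I(5) = 0$. The closed form gives $0$, hence $C = 0$.

Setting $a = 4$:
$$I = \log{\left(\frac{78125}{279936} \right)}.$$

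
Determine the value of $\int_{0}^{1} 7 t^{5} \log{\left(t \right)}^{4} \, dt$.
$\frac{7}{324}$

Consider the simpler parametrised integral
$$J(a) = \int_{0}^{1} 7 t^{a} \, dt = \frac{7}{a + 1}.$$

Differentiating under the integral sign brings down a factor of $\ln t$:
$$\frac{dJ}{da} = \int_{0}^{1} 7 t^{a} \log{\left(t \right)} \, dt = - \frac{7}{\left(a + 1\right)^{2}}.$$

Repeating $4$ times in total — each differentiation brings down another $\ln t$ — gives
$$\frac{d^{4}J}{da^{4}} = \int_{0}^{1} 7 t^{a} \log{\left(t \right)}^{4} \, dt = \frac{168}{\left(a + 1\right)^{5}},$$
and the integrand here is exactly the target integrand, so $I = \frac{168}{\left(a + 1\right)^{5}}$.

Setting $a = 5$:
$$I = \frac{7}{324}.$$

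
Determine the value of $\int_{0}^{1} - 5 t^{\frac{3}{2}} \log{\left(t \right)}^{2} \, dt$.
$- \frac{16}{25}$

Consider the simpler parametrised integral
$$J(a) = \int_{0}^{1} - 5 t^{a} \, dt = - \frac{5}{a + 1}.$$

Differentiating under the integral sign brings down a factor of $\ln t$:
$$\frac{dJ}{da} = \int_{0}^{1} - 5 t^{a} \log{\left(t \right)} \, dt = \frac{5}{\left(a + 1\right)^{2}}.$$

Repeating twice in total — each differentiation brings down another $\ln t$ — gives
$$\frac{d^{2}J}{da^{2}} = \int_{0}^{1} - 5 t^{a} \log{\left(t \right)}^{2} \, dt = - \frac{10}{\left(a + 1\right)^{3}},$$
and the integrand here is exactly the target integrand, so $I = - \frac{10}{\left(a + 1\right)^{3}}$.

Setting $a = \frac{3}{2}$:
$$I = - \frac{16}{25}.$$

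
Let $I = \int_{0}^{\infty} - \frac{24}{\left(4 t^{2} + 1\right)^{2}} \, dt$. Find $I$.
$- 3 \pi$

Recall the elementary integral
$$J(a) = \int_{0}^{\infty} - \frac{3}{2 \left(a^{2} + t^{2}\right)} \, dt = - \frac{3 \pi}{4 a}.$$

Differentiating under the integral sign with respect to $a$,
$$\frac{dJ}{da} = \int_{0}^{\infty} \frac{3 a}{\left(a^{2} + t^{2}\right)^{2}} \, dt = \frac{3 \pi}{4 a^{2}},$$
so $\int_{0}^{\infty} - \frac{3}{2 \left(a^{2} + t^{2}\right)^{2}} \, dt = - \frac{3 \pi}{8 a^{3}}$.

Setting $a = \frac{1}{2}$:
$$I = - 3 \pi.$$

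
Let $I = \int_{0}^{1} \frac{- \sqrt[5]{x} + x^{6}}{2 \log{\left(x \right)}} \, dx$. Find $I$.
$- \log{\left(6 \right)} + \frac{\log{\left(210 \right)}}{2}$

Consider the one-parameter family: let $I(a) = \int_{0}^{1} \frac{- \sqrt[5]{x} + x^{a}}{2 \log{\left(x \right)}} \, dx$.

Since $\dfrac{\partial}{\partial a}\,x^{a} = x^{a} \ln x$, the $\ln x$ in the denominator cancels and
$$\frac{dI}{da} = \int_{0}^{1} \frac{1}{2} x^{a} \, dx = \frac{1}{2} \left[\frac{x^{a+1}}{a+1}\right]_0^1 = \frac{1}{2 \left(a + 1\right)}.$$

Integrating with respect to $a$ gives $I(a) = \log{\left(\frac{\sqrt{30} \sqrt{a + 1}}{6} \right)} + C$.

At $a = \frac{1}{5}$ the integrand is identically $0$, so $I(\frac{1}{5}) = 0$. The closed form gives $0$, hence $C = 0$.

Setting $a = 6$:
$$I = - \log{\left(6 \right)} + \frac{\log{\left(210 \right)}}{2}.$$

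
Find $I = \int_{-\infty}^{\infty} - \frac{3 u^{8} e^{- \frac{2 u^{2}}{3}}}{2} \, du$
$- \frac{25515 \sqrt{6} \sqrt{\pi}}{1024}$

Consider the simpler parametrised integral
$$J(a) = \int_{-\infty}^{\infty} - \frac{3 e^{- a u^{2}}}{2} \, du = - \frac{3 \sqrt{\pi}}{2 \sqrt{a}}.$$

Differentiating under the integral sign brings down a factor of $(-u^2)$:
$$\frac{dJ}{da} = \int_{-\infty}^{\infty} \frac{3 u^{2} e^{- a u^{2}}}{2} \, du = \frac{3 \sqrt{\pi}}{4 a^{\frac{3}{2}}}.$$

Repeating $4$ times in total — each differentiation brings down another $(-u^2)$ — gives
$$\frac{d^{4}J}{da^{4}} = \int_{-\infty}^{\infty} - \frac{3 u^{8} e^{- a u^{2}}}{2} \, du = - \frac{315 \sqrt{\pi}}{32 a^{\frac{9}{2}}},$$
and the integrand here is exactly the target integrand, so $I = - \frac{315 \sqrt{\pi}}{32 a^{\frac{9}{2}}}$.

Setting $a = \frac{2}{3}$:
$$I = - \frac{25515 \sqrt{6} \sqrt{\pi}}{1024}.$$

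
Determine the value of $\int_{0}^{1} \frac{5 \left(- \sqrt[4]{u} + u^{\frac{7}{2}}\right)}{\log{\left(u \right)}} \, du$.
$\log{\left(\frac{1889568}{3125} \right)}$

Consider the one-parameter family: let $I(a) = \int_{0}^{1} \frac{5 \left(- \sqrt[4]{u} + u^{a}\right)}{\log{\left(u \right)}} \, du$.

Since $\dfrac{\partial}{\partial a}\,u^{a} = u^{a} \ln u$, the $\ln u$ in the denominator cancels and
$$\frac{dI}{da} = \int_{0}^{1} 5 u^{a} \, du = 5 \left[\frac{u^{a+1}}{a+1}\right]_0^1 = \frac{5}{a + 1}.$$

Integrating with respect to $a$ gives $I(a) = \log{\left(\frac{1024 \left(a + 1\right)^{5}}{3125} \right)} + C$.

At $a = \frac{1}{4}$ the integrand is identically $0$, so $I(\frac{1}{4}) = 0$. The closed form gives $0$, hence $C = 0$.

Setting $a = \frac{7}{2}$:
$$I = \log{\left(\frac{1889568}{3125} \right)}.$$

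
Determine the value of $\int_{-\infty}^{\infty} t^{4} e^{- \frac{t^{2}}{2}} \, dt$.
$3 \sqrt{2} \sqrt{\pi}$

Begin with the known integral
$$J(a) = \int_{-\infty}^{\infty} e^{- a t^{2}} \, dt = \frac{\sqrt{\pi}}{\sqrt{a}}.$$

Differentiating under the integral sign brings down a factor of $(-t^2)$:
$$\frac{dJ}{da} = \int_{-\infty}^{\infty} - t^{2} e^{- a t^{2}} \, dt = - \frac{\sqrt{\pi}}{2 a^{\frac{3}{2}}}.$$

Repeating twice in total — each differentiation brings down another $(-t^2)$ — gives
$$\frac{d^{2}J}{da^{2}} = \int_{-\infty}^{\infty} t^{4} e^{- a t^{2}} \, dt = \frac{3 \sqrt{\pi}}{4 a^{\frac{5}{2}}},$$
and the integrand here is exactly the target integrand, so $I = \frac{3 \sqrt{\pi}}{4 a^{\frac{5}{2}}}$.

Setting $a = \frac{1}{2}$:
$$I = 3 \sqrt{2} \sqrt{\pi}.$$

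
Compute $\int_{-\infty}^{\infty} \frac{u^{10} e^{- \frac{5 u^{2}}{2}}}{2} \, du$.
$\frac{189 \sqrt{10} \sqrt{\pi}}{6250}$

Consider the simpler parametrised integral
$$J(a) = \int_{-\infty}^{\infty} \frac{e^{- a u^{2}}}{2} \, du = \frac{\sqrt{\pi}}{2 \sqrt{a}}.$$

Differentiating under the integral sign brings down a factor of $(-u^2)$:
$$\frac{dJ}{da} = \int_{-\infty}^{\infty} - \frac{u^{2} e^{- a u^{2}}}{2} \, du = - \frac{\sqrt{\pi}}{4 a^{\frac{3}{2}}}.$$

Repeating $5$ times in total — each differentiation brings down another $(-u^2)$ — gives
$$\frac{d^{5}J}{da^{5}} = \int_{-\infty}^{\infty} - \frac{u^{10} e^{- a u^{2}}}{2} \, du = - \frac{945 \sqrt{\pi}}{64 a^{\frac{11}{2}}},$$
and the integrand here is $(-1)^{5}$ times the target integrand, so $I = (-1)^{5}\,\frac{d^{5}J}{da^{5}} = \frac{945 \sqrt{\pi}}{64 a^{\frac{11}{2}}}$.

Setting $a = \frac{5}{2}$:
$$I = \frac{189 \sqrt{10} \sqrt{\pi}}{6250}.$$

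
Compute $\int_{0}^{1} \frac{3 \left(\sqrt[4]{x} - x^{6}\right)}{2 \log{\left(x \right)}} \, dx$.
$\log{\left(\frac{5 \sqrt{35}}{392} \right)}$

Replace the exponent $\frac{1}{4}$ by a parameter $a$: let $I(a) = \int_{0}^{1} \frac{3 \left(- x^{6} + x^{a}\right)}{2 \log{\left(x \right)}} \, dx$.

Since $\dfrac{\partial}{\partial a}\,x^{a} = x^{a} \ln x$, the $\ln x$ in the denominator cancels and
$$\frac{dI}{da} = \int_{0}^{1} \frac{3}{2} x^{a} \, dx = \frac{3}{2} \left[\frac{x^{a+1}}{a+1}\right]_0^1 = \frac{3}{2 \left(a + 1\right)}.$$

Integrating with respect to $a$ gives $I(a) = \frac{3 \log{\left(a + 1 \right)}}{2} - \frac{3 \log{\left(7 \right)}}{2} + C$.

At $a = 6$ the integrand is identically $0$, so $I(6) = 0$. The closed form gives $0$, hence $C = 0$.

Setting $a = \frac{1}{4}$:
$$I = \log{\left(\frac{5 \sqrt{35}}{392} \right)}.$$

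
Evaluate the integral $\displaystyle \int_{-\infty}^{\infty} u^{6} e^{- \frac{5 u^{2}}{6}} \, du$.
$\frac{81 \sqrt{30} \sqrt{\pi}}{125}$

Consider the simpler parametrised integral
$$J(a) = \int_{-\infty}^{\infty} e^{- a u^{2}} \, du = \frac{\sqrt{\pi}}{\sqrt{a}}.$$

Differentiating under the integral sign brings down a factor of $(-u^2)$:
$$\frac{dJ}{da} = \int_{-\infty}^{\infty} - u^{2} e^{- a u^{2}} \, du = - \frac{\sqrt{\pi}}{2 a^{\frac{3}{2}}}.$$

Repeating $3$ times in total — each differentiation brings down another $(-u^2)$ — gives
$$\frac{d^{3}J}{da^{3}} = \int_{-\infty}^{\infty} - u^{6} e^{- a u^{2}} \, du = - \frac{15 \sqrt{\pi}}{8 a^{\frac{7}{2}}},$$
and the integrand here is $(-1)^{3}$ times the target integrand, so $I = (-1)^{3}\,\frac{d^{3}J}{da^{3}} = \frac{15 \sqrt{\pi}}{8 a^{\frac{7}{2}}}$.

Setting $a = \frac{5}{6}$:
$$I = \frac{81 \sqrt{30} \sqrt{\pi}}{125}.$$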